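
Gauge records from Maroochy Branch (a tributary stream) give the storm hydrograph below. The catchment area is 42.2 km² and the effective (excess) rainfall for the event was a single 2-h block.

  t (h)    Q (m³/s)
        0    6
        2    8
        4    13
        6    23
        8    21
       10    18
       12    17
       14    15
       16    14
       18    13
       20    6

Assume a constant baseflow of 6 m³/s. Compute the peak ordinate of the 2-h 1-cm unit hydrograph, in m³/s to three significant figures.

Direct runoff: 0.0, 2.0, 7.0, 17.0, 15.0, 12.0, 11.0, 9.0, 8.0, 7.0, 0.0 m³/s; ΣQ_DR = 88.00 m³/s, peak = 17.0 m³/s.
Runoff depth d = ΣQ_DR·Δt / A = 88.00 × 7200 / (42.2 km²) = 15.01 mm.
The 1-cm UH is the DRH scaled by (10 mm)/d, so U_p = 17.0 × 10/15.01 = 11.3 m³/s.

U_p ≈ 11.3 m³/s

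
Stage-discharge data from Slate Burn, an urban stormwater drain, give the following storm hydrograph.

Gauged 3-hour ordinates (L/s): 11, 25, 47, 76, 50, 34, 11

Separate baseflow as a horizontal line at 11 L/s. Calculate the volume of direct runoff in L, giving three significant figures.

Direct-runoff ordinates (Q − Q_b): 0.0, 14.0, 36.0, 65.0, 39.0, 23.0, 0.0 L/s.
ΣQ_DR = 177.0 L/s.
With Δt = 3 h = 10800 s, V = ΣQ_DR · Δt = 177.0 × 10800 = 1.91 × 10^6 L.

V ≈ 1.91 × 10^6 L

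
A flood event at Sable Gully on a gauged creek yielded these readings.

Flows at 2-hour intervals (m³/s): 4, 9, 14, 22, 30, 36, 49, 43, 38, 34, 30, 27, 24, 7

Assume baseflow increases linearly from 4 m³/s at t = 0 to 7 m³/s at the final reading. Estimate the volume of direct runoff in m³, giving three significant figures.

Direct-runoff ordinates (Q − Q_b): 0.00, 4.77, 9.54, 17.31, 25.08, 30.85, 43.62, 37.38, 32.15, 27.92, 23.69, 20.46, 17.23, 0.00 m³/s.
ΣQ_DR = 290.0 m³/s.
With Δt = 2 h = 7200 s, V = ΣQ_DR · Δt = 290.0 × 7200 = 2.09 × 10^6 m³.

V ≈ 2.09 × 10^6 m³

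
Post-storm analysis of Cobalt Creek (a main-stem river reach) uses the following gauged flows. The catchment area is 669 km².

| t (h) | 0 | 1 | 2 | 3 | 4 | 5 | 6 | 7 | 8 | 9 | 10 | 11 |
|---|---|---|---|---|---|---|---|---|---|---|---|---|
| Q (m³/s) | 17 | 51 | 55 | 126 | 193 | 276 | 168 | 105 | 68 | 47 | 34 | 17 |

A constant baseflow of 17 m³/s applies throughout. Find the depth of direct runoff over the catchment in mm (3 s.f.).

d ≈ 5.13 mm

Direct runoff: 0.0, 34.0, 38.0, 109.0, 176.0, 259.0, 151.0, 88.0, 51.0, 30.0, 17.0, 0.0 m³/s; ΣQ_DR = 953.0 m³/s.
V = ΣQ_DR · Δt = 953.0 × 3600 s = 3.431 × 10^6 m³.
Over A = 669 km², depth = V / A = 5.13 mm.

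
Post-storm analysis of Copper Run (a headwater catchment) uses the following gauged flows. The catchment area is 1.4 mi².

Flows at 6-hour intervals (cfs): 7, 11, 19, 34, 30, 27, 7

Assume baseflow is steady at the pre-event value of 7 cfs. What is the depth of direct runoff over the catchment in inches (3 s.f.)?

d ≈ 0.571 in

Direct runoff: 0.0, 4.0, 12.0, 27.0, 23.0, 20.0, 0.0 cfs; ΣQ_DR = 86.00 cfs.
V = ΣQ_DR · Δt = 86.00 × 21600 s = 1.858 × 10^6 ft³.
Over A = 1.4 mi², depth = V / A = 0.571 in.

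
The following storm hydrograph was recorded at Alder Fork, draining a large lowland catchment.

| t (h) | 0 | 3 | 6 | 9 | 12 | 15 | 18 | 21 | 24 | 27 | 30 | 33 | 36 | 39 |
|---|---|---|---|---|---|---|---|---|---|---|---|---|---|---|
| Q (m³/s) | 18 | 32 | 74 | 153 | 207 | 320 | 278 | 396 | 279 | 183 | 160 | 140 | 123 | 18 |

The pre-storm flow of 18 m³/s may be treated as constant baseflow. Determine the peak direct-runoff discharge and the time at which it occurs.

Q_p = 378.0 m³/s at t = 21 h

Subtracting baseflow gives direct-runoff ordinates: 0.0, 14.0, 56.0, 135.0, 189.0, 302.0, 260.0, 378.0, 261.0, 165.0, 142.0, 122.0, 105.0, 0.0 m³/s.
The maximum is 378.0 m³/s, occurring at the reading for t = 21 h.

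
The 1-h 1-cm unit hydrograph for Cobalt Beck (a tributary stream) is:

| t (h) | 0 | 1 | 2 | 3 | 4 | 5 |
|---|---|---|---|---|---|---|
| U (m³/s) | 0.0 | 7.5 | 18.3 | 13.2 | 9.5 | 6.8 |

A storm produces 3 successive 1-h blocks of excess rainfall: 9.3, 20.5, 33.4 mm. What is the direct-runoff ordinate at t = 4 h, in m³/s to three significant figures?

By discrete convolution, Q_j = Σ (P_i / 10 mm) · U_{j−i}.
At t = 4 h (j=4): Q = (9.3/10)·9.5 + (20.5/10)·13.2 + (33.4/10)·18.3 = 97.0 m³/s.

Q ≈ 97.0 m³/s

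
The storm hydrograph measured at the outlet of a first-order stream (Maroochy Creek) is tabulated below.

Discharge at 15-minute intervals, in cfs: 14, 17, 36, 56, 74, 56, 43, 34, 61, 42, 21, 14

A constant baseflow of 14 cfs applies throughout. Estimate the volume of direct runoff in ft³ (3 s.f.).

Direct-runoff ordinates (Q − Q_b): 0.0, 3.0, 22.0, 42.0, 60.0, 42.0, 29.0, 20.0, 47.0, 28.0, 7.0, 0.0 cfs.
ΣQ_DR = 300.0 cfs.
With Δt = 0.25 h = 900 s, V = ΣQ_DR · Δt = 300.0 × 900 = 2.70 × 10^5 ft³.

V ≈ 2.70 × 10^5 ft³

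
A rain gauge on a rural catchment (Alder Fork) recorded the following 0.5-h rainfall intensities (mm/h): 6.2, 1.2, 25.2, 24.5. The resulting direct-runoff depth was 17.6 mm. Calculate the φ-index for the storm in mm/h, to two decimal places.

φ ≈ 7.25 mm/h

Only the 2 blocks with intensity above φ contribute runoff: 25.2, 24.5 mm/h.
Σ(I−φ)·Δt = d  ⇒  (25.2+24.5 − 2φ)·0.5 = 17.6
φ = (49.70 − 17.6/0.5) / 2 = 7.25 mm/h.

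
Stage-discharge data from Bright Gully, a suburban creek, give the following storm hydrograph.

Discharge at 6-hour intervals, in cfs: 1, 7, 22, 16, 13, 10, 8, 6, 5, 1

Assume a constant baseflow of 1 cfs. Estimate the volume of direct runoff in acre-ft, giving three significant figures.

V ≈ 39.2 acre-ft

Direct-runoff ordinates (Q − Q_b): 0.0, 6.0, 21.0, 15.0, 12.0, 9.0, 7.0, 5.0, 4.0, 0.0 cfs.
ΣQ_DR = 79.00 cfs.
With Δt = 6 h = 21600 s, V = ΣQ_DR · Δt = 79.00 × 21600 = 1.71 × 10^6 ft³ = 39.2 acre-ft.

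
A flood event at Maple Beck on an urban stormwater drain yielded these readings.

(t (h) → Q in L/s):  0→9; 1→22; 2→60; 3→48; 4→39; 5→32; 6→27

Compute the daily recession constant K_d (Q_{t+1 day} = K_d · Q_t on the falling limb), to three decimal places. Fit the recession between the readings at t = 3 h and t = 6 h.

Between t = 3 h and t = 6 h the flow falls from 48 to 27 L/s over 3×1 h = 3 h.
Per-interval ratio K = (27/48)^(1/3) = 0.8255; K_d = K^(24/1) = 0.010.

K_d ≈ 0.010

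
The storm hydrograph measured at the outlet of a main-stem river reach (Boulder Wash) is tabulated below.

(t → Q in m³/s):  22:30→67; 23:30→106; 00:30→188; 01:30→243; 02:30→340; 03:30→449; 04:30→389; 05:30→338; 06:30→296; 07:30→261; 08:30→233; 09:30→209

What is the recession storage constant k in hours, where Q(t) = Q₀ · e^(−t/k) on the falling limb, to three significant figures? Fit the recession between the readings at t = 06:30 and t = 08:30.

k ≈ 8.36 h

On the falling limb, Q drops from 296 to 233 m³/s between t = 06:30 and t = 08:30 (Δt = 2 h).
k = −Δt / ln(Q₂/Q₁) = −2 / ln(233/296) = 8.36 h.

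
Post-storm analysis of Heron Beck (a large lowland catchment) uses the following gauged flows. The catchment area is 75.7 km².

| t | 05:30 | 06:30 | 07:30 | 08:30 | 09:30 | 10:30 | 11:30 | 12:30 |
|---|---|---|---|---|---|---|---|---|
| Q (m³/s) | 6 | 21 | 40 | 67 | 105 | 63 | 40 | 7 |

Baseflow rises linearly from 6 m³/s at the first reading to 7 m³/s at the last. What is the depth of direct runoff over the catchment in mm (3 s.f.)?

Direct runoff: 0.00, 14.86, 33.71, 60.57, 98.43, 56.29, 33.14, 0.00 m³/s; ΣQ_DR = 297.0 m³/s.
V = ΣQ_DR · Δt = 297.0 × 3600 s = 1.069 × 10^6 m³.
Over A = 75.7 km², depth = V / A = 14.1 mm.

d ≈ 14.1 mm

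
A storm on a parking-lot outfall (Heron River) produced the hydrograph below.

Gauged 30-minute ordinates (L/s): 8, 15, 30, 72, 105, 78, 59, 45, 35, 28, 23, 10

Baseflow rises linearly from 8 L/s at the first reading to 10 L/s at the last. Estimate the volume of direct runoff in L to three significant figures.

V ≈ 7.20 × 10^5 L

Direct-runoff ordinates (Q − Q_b): 0.00, 6.82, 21.64, 63.45, 96.27, 69.09, 49.91, 35.73, 25.55, 18.36, 13.18, 0.00 L/s.
ΣQ_DR = 400.0 L/s.
With Δt = 0.5 h = 1800 s, V = ΣQ_DR · Δt = 400.0 × 1800 = 7.20 × 10^5 L.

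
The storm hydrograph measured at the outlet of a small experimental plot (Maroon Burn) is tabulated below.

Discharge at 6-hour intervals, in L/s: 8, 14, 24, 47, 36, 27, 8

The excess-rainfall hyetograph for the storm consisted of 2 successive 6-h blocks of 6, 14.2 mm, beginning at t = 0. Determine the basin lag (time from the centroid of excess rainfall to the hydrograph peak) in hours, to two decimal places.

t_L ≈ 10.78 h

Centroid of excess rainfall: t_c = Σ P_i·t̄_i / ΣP_i = 7.2178 h (block centres at 3, 9 h).
Hydrograph peak occurs at t = 18 h, so basin lag t_L = 18 − 7.2178 = 10.78 h.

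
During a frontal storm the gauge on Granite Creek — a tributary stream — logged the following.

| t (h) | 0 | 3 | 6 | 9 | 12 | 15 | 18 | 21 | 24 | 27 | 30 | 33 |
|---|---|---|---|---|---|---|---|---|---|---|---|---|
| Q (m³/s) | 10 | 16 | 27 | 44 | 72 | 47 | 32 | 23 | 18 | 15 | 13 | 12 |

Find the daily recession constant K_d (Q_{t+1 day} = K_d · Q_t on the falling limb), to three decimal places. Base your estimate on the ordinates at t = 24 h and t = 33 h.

K_d ≈ 0.339

Between t = 24 h and t = 33 h the flow falls from 18 to 12 m³/s over 3×3 h = 9 h.
Per-interval ratio K = (12/18)^(1/3) = 0.8736; K_d = K^(24/3) = 0.339.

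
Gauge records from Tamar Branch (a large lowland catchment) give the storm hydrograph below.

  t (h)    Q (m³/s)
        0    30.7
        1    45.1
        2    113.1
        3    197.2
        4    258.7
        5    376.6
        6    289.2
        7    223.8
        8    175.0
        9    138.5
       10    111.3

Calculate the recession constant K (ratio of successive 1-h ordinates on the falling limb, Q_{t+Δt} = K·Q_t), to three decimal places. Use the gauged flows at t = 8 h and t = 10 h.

Using the recession-limb readings at t = 8 h and t = 10 h: Q falls from 175.0 to 111.3 m³/s over 2 intervals.
K = (Q₂/Q₁)^(1/2) = (111.3/175.0)^(1/2) = 0.797.

K ≈ 0.797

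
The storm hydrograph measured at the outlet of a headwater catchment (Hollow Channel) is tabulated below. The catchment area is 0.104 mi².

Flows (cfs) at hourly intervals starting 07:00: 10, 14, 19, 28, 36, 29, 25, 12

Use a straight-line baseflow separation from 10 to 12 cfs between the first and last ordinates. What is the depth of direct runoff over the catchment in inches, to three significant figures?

d ≈ 1.27 in

Direct runoff: 0.00, 3.71, 8.43, 17.14, 24.86, 17.57, 13.29, 0.00 cfs; ΣQ_DR = 85.00 cfs.
V = ΣQ_DR · Δt = 85.00 × 3600 s = 3.060 × 10^5 ft³.
Over A = 0.104 mi², depth = V / A = 1.27 in.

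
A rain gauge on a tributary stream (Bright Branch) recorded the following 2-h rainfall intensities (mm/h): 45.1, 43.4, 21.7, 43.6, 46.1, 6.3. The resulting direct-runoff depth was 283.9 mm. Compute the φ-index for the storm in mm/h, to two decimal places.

Only the 5 blocks with intensity above φ contribute runoff: 45.1, 43.4, 21.7, 43.6, 46.1 mm/h.
Σ(I−φ)·Δt = d  ⇒  (45.1+43.4+21.7+43.6+46.1 − 5φ)·2 = 283.9
φ = (199.9 − 283.9/2) / 5 = 11.59 mm/h.

φ ≈ 11.59 mm/h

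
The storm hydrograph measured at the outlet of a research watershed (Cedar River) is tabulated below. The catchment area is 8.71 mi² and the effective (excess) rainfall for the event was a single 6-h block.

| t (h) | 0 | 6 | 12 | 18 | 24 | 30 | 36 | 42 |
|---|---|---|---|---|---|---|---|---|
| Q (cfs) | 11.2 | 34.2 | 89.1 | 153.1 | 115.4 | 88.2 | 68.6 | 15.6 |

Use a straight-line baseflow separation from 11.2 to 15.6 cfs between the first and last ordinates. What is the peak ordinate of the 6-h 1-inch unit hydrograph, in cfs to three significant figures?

U_p ≈ 280 cfs

Direct runoff: 0.00, 22.37, 76.64, 140.01, 101.69, 73.86, 53.63, 0.00 cfs; ΣQ_DR = 468.2 cfs, peak = 140.01 cfs.
Runoff depth d = ΣQ_DR·Δt / A = 468.2 × 21600 / (8.71 mi²) = 0.4998 in.
The 1-inch UH is the DRH scaled by (1 in)/d, so U_p = 140.01 × 1/0.4998 = 280 cfs.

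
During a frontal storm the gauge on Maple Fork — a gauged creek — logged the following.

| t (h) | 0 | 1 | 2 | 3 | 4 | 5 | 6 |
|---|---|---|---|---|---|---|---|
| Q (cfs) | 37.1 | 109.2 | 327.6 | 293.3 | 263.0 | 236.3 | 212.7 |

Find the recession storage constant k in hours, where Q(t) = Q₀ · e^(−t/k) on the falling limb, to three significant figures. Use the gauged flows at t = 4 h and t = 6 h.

On the falling limb, Q drops from 263.0 to 212.7 cfs between t = 4 h and t = 6 h (Δt = 2 h).
k = −Δt / ln(Q₂/Q₁) = −2 / ln(212.7/263.0) = 9.42 h.

k ≈ 9.42 h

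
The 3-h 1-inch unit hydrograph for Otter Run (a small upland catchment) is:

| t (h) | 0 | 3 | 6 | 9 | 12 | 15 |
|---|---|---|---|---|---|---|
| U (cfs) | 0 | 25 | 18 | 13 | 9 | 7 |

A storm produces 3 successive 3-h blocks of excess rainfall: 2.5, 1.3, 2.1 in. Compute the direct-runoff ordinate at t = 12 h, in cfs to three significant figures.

By discrete convolution, Q_j = Σ (P_i / 1 in) · U_{j−i}.
At t = 12 h (j=4): Q = (2.5/1)·9 + (1.3/1)·13 + (2.1/1)·18 = 77.2 cfs.

Q ≈ 77.2 cfs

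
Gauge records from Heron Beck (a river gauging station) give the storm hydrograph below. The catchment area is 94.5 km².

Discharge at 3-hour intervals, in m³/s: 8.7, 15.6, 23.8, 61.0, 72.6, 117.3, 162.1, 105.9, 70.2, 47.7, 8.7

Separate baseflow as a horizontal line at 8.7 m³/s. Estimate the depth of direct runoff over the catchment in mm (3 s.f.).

Direct runoff: 0.0, 6.9, 15.1, 52.3, 63.9, 108.6, 153.4, 97.2, 61.5, 39.0, 0.0 m³/s; ΣQ_DR = 597.9 m³/s.
V = ΣQ_DR · Δt = 597.9 × 10800 s = 6.457 × 10^6 m³.
Over A = 94.5 km², depth = V / A = 68.3 mm.

d ≈ 68.3 mm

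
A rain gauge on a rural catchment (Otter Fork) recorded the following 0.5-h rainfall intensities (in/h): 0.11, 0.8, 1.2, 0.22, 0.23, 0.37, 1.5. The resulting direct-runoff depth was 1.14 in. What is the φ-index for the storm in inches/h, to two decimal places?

Only the 3 blocks with intensity above φ contribute runoff: 0.8, 1.2, 1.5 in/h.
Σ(I−φ)·Δt = d  ⇒  (0.8+1.2+1.5 − 3φ)·0.5 = 1.14
φ = (3.500 − 1.14/0.5) / 3 = 0.41 in/h.

φ ≈ 0.41 in/h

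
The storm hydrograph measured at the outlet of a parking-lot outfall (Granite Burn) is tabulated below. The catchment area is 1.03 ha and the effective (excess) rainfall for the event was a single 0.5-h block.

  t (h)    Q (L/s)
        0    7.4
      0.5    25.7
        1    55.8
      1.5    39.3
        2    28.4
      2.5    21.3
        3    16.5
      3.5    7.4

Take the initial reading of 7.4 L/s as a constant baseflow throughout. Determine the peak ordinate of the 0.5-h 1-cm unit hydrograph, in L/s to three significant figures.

U_p ≈ 19.4 L/s

Direct runoff: 0.0, 18.3, 48.4, 31.9, 21.0, 13.9, 9.1, 0.0 L/s; ΣQ_DR = 142.6 L/s, peak = 48.4 L/s.
Runoff depth d = ΣQ_DR·Δt / A = 142.6 × 1800 / (1.03 ha) = 24.92 mm.
The 1-cm UH is the DRH scaled by (10 mm)/d, so U_p = 48.4 × 10/24.92 = 19.4 L/s.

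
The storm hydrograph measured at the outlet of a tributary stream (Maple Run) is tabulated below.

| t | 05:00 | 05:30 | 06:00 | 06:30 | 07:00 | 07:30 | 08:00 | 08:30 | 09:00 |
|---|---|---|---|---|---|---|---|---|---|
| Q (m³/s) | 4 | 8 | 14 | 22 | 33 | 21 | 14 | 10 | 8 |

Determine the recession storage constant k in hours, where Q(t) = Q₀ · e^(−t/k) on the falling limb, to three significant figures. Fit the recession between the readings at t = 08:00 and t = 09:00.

On the falling limb, Q drops from 14 to 8 m³/s between t = 08:00 and t = 09:00 (Δt = 1 h).
k = −Δt / ln(Q₂/Q₁) = −1 / ln(8/14) = 1.79 h.

k ≈ 1.79 h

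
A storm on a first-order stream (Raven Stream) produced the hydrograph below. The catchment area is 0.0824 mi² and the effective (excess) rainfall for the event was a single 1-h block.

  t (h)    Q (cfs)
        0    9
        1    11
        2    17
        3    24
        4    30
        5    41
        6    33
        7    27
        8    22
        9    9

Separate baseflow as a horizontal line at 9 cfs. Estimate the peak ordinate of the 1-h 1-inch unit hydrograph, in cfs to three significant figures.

Direct runoff: 0.0, 2.0, 8.0, 15.0, 21.0, 32.0, 24.0, 18.0, 13.0, 0.0 cfs; ΣQ_DR = 133.0 cfs, peak = 32.0 cfs.
Runoff depth d = ΣQ_DR·Δt / A = 133.0 × 3600 / (0.0824 mi²) = 2.501 in.
The 1-inch UH is the DRH scaled by (1 in)/d, so U_p = 32.0 × 1/2.501 = 12.8 cfs.

U_p ≈ 12.8 cfs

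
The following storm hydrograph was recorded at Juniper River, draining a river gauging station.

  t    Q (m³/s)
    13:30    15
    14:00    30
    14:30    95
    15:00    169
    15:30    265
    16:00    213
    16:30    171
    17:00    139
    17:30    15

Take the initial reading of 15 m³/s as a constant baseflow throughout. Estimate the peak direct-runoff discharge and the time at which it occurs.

Subtracting baseflow gives direct-runoff ordinates: 0.0, 15.0, 80.0, 154.0, 250.0, 198.0, 156.0, 124.0, 0.0 m³/s.
The maximum is 250.0 m³/s, occurring at the reading for t = 15:30.

Q_p = 250.0 m³/s at t = 15:30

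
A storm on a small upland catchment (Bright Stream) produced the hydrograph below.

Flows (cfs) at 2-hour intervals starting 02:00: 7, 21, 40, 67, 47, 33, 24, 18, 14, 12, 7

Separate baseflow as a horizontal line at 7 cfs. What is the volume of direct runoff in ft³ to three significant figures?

Direct-runoff ordinates (Q − Q_b): 0.0, 14.0, 33.0, 60.0, 40.0, 26.0, 17.0, 11.0, 7.0, 5.0, 0.0 cfs.
ΣQ_DR = 213.0 cfs.
With Δt = 2 h = 7200 s, V = ΣQ_DR · Δt = 213.0 × 7200 = 1.53 × 10^6 ft³.

V ≈ 1.53 × 10^6 ft³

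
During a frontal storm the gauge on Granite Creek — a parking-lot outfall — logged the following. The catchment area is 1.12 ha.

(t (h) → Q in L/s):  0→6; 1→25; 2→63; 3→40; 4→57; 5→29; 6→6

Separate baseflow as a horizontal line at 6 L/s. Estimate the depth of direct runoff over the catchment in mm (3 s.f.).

Direct runoff: 0.0, 19.0, 57.0, 34.0, 51.0, 23.0, 0.0 L/s; ΣQ_DR = 184.0 L/s.
V = ΣQ_DR · Δt = 184.0 × 3600 s = 6.624 × 10^5 L.
Over A = 1.12 ha, depth = V / A = 59.1 mm.

d ≈ 59.1 mm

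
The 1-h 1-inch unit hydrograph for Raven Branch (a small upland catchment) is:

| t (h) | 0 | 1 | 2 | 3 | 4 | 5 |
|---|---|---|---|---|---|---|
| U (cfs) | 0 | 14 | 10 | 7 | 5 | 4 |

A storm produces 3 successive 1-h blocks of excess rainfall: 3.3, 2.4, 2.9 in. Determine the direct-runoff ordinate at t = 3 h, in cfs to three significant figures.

Q ≈ 87.7 cfs

By discrete convolution, Q_j = Σ (P_i / 1 in) · U_{j−i}.
At t = 3 h (j=3): Q = (3.3/1)·7 + (2.4/1)·10 + (2.9/1)·14 = 87.7 cfs.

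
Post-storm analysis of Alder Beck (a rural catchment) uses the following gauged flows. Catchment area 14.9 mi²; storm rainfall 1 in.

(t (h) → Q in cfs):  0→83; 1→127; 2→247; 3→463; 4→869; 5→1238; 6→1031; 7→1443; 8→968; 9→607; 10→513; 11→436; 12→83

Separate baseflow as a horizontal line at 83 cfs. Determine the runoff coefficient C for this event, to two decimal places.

C ≈ 0.73

ΣQ_DR = 7029 cfs; V = ΣQ_DR·Δt = 2.530 × 10^7 ft³.
Runoff depth d = V / A = 0.7310 in.
C = d / P = 0.7310 / 1 = 0.73.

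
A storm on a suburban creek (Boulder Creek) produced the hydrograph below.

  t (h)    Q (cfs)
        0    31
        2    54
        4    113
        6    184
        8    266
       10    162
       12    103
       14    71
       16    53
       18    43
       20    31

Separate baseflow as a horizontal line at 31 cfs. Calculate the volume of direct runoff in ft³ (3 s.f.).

Direct-runoff ordinates (Q − Q_b): 0.0, 23.0, 82.0, 153.0, 235.0, 131.0, 72.0, 40.0, 22.0, 12.0, 0.0 cfs.
ΣQ_DR = 770.0 cfs.
With Δt = 2 h = 7200 s, V = ΣQ_DR · Δt = 770.0 × 7200 = 5.54 × 10^6 ft³.

V ≈ 5.54 × 10^6 ft³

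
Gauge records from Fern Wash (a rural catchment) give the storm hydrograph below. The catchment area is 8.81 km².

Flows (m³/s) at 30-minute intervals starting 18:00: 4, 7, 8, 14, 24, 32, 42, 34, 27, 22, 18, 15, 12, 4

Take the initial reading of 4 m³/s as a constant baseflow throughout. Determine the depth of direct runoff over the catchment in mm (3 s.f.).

Direct runoff: 0.0, 3.0, 4.0, 10.0, 20.0, 28.0, 38.0, 30.0, 23.0, 18.0, 14.0, 11.0, 8.0, 0.0 m³/s; ΣQ_DR = 207.0 m³/s.
V = ΣQ_DR · Δt = 207.0 × 1800 s = 3.726 × 10^5 m³.
Over A = 8.81 km², depth = V / A = 42.3 mm.

d ≈ 42.3 mm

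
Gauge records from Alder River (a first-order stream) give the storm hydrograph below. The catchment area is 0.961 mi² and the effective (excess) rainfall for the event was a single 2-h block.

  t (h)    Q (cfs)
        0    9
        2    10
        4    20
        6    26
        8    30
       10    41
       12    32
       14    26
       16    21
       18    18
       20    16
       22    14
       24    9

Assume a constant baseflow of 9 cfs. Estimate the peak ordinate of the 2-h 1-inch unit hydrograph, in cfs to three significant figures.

U_p ≈ 64.0 cfs

Direct runoff: 0.0, 1.0, 11.0, 17.0, 21.0, 32.0, 23.0, 17.0, 12.0, 9.0, 7.0, 5.0, 0.0 cfs; ΣQ_DR = 155.0 cfs, peak = 32.0 cfs.
Runoff depth d = ΣQ_DR·Δt / A = 155.0 × 7200 / (0.961 mi²) = 0.4999 in.
The 1-inch UH is the DRH scaled by (1 in)/d, so U_p = 32.0 × 1/0.4999 = 64.0 cfs.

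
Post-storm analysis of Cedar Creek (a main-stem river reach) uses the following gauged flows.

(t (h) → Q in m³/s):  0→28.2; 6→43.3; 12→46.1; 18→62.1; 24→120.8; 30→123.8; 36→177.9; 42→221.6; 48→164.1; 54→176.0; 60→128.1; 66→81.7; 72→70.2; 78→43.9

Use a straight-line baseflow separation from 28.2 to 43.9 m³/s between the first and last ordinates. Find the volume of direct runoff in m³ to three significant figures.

Direct-runoff ordinates (Q − Q_b): 0.00, 13.89, 15.48, 30.28, 87.77, 89.56, 142.45, 184.95, 126.24, 136.93, 87.82, 40.22, 27.51, 0.00 m³/s.
ΣQ_DR = 983.1 m³/s.
With Δt = 6 h = 21600 s, V = ΣQ_DR · Δt = 983.1 × 21600 = 2.12 × 10^7 m³.

V ≈ 2.12 × 10^7 m³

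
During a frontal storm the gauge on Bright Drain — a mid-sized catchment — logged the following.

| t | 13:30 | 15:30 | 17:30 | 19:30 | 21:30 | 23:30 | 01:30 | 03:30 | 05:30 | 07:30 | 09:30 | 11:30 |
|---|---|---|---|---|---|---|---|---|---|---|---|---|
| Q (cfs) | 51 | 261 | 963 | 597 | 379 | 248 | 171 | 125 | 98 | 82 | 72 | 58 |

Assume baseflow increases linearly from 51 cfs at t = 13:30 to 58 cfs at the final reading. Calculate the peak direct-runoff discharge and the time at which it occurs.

Subtracting baseflow gives direct-runoff ordinates: 0.00, 209.36, 910.73, 544.09, 325.45, 193.82, 116.18, 69.55, 41.91, 25.27, 14.64, 0.00 cfs.
The maximum is 910.73 cfs, occurring at the reading for t = 17:30.

Q_p = 910.73 cfs at t = 17:30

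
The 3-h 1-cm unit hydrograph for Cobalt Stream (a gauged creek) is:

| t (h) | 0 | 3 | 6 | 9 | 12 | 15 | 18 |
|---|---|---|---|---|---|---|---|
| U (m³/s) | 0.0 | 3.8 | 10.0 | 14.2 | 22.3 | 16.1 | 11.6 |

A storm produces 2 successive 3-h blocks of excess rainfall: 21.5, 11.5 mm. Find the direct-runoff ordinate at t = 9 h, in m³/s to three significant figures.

Q ≈ 42.0 m³/s

By discrete convolution, Q_j = Σ (P_i / 10 mm) · U_{j−i}.
At t = 9 h (j=3): Q = (21.5/10)·14.2 + (11.5/10)·10.0 = 42.0 m³/s.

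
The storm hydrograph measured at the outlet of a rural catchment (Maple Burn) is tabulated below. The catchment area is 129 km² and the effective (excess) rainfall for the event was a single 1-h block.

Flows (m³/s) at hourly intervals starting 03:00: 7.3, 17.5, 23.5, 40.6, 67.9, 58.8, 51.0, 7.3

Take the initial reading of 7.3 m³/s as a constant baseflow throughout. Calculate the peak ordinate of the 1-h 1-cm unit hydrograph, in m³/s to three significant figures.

Direct runoff: 0.0, 10.2, 16.2, 33.3, 60.6, 51.5, 43.7, 0.0 m³/s; ΣQ_DR = 215.5 m³/s, peak = 60.6 m³/s.
Runoff depth d = ΣQ_DR·Δt / A = 215.5 × 3600 / (129 km²) = 6.014 mm.
The 1-cm UH is the DRH scaled by (10 mm)/d, so U_p = 60.6 × 10/6.014 = 101 m³/s.

U_p ≈ 101 m³/s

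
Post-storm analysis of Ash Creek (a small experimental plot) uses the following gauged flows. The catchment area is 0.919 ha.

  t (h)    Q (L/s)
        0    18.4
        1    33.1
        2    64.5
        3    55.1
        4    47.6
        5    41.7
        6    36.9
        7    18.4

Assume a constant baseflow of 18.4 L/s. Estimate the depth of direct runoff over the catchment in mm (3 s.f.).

d ≈ 66.0 mm

Direct runoff: 0.0, 14.7, 46.1, 36.7, 29.2, 23.3, 18.5, 0.0 L/s; ΣQ_DR = 168.5 L/s.
V = ΣQ_DR · Δt = 168.5 × 3600 s = 6.066 × 10^5 L.
Over A = 0.919 ha, depth = V / A = 66.0 mm.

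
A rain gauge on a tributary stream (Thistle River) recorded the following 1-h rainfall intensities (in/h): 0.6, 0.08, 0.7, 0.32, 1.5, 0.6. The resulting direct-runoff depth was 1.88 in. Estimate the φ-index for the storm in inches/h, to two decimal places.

φ ≈ 0.38 in/h

Only the 4 blocks with intensity above φ contribute runoff: 0.6, 0.7, 1.5, 0.6 in/h.
Σ(I−φ)·Δt = d  ⇒  (0.6+0.7+1.5+0.6 − 4φ)·1 = 1.88
φ = (3.400 − 1.88/1) / 4 = 0.38 in/h.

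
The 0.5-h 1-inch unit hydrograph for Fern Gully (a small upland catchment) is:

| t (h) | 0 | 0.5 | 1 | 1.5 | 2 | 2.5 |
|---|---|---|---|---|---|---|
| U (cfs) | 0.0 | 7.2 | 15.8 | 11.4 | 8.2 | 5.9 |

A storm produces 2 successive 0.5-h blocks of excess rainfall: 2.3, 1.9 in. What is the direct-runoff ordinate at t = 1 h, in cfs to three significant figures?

Q ≈ 50.0 cfs

By discrete convolution, Q_j = Σ (P_i / 1 in) · U_{j−i}.
At t = 1 h (j=2): Q = (2.3/1)·15.8 + (1.9/1)·7.2 = 50.0 cfs.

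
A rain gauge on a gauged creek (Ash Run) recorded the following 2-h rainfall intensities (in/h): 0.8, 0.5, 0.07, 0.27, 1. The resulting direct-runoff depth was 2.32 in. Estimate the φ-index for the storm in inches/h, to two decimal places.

φ ≈ 0.38 in/h

Only the 3 blocks with intensity above φ contribute runoff: 0.8, 0.5, 1 in/h.
Σ(I−φ)·Δt = d  ⇒  (0.8+0.5+1 − 3φ)·2 = 2.32
φ = (2.300 − 2.32/2) / 3 = 0.38 in/h.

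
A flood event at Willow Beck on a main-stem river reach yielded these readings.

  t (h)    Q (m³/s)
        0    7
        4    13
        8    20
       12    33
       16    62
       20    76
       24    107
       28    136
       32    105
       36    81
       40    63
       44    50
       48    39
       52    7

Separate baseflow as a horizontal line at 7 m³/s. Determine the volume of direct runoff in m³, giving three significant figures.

Direct-runoff ordinates (Q − Q_b): 0.0, 6.0, 13.0, 26.0, 55.0, 69.0, 100.0, 129.0, 98.0, 74.0, 56.0, 43.0, 32.0, 0.0 m³/s.
ΣQ_DR = 701.0 m³/s.
With Δt = 4 h = 14400 s, V = ΣQ_DR · Δt = 701.0 × 14400 = 1.01 × 10^7 m³.

V ≈ 1.01 × 10^7 m³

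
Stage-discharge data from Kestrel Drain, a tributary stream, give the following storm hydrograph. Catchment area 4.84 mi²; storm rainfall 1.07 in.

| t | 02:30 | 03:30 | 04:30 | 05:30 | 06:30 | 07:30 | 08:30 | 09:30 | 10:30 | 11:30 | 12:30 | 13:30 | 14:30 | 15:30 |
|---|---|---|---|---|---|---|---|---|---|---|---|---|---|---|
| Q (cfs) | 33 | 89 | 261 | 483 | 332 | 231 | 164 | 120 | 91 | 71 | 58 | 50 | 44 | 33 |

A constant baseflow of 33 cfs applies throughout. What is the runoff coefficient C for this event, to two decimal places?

ΣQ_DR = 1598 cfs; V = ΣQ_DR·Δt = 5.753 × 10^6 ft³.
Runoff depth d = V / A = 0.5116 in.
C = d / P = 0.5116 / 1.07 = 0.48.

C ≈ 0.48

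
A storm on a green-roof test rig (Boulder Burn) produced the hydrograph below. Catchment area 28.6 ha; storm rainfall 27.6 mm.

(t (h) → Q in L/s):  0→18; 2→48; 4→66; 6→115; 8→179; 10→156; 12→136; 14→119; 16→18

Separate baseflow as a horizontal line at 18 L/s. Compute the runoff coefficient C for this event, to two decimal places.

ΣQ_DR = 693.0 L/s; V = ΣQ_DR·Δt = 4.990 × 10^6 L.
Runoff depth d = V / A = 17.45 mm.
C = d / P = 17.45 / 27.6 = 0.63.

C ≈ 0.63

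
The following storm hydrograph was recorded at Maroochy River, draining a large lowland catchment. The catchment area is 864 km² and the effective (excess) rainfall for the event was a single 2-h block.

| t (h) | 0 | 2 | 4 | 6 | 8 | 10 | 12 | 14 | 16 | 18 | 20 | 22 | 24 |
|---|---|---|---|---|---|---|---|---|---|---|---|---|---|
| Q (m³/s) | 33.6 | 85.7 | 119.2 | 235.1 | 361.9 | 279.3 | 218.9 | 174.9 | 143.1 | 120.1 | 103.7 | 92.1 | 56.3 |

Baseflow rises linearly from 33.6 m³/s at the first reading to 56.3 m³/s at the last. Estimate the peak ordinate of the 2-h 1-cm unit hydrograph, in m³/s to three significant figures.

U_p ≈ 267 m³/s

Direct runoff: 0.00, 50.21, 81.82, 195.82, 320.73, 236.24, 173.95, 128.06, 94.37, 69.47, 51.18, 37.69, 0.00 m³/s; ΣQ_DR = 1440 m³/s, peak = 320.73 m³/s.
Runoff depth d = ΣQ_DR·Δt / A = 1440 × 7200 / (864 km²) = 12.00 mm.
The 1-cm UH is the DRH scaled by (10 mm)/d, so U_p = 320.73 × 10/12.00 = 267 m³/s.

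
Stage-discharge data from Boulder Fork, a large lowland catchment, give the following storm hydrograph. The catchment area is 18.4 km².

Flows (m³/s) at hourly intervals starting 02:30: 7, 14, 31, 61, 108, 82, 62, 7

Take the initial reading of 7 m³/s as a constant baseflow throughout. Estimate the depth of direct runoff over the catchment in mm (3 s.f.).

d ≈ 61.8 mm

Direct runoff: 0.0, 7.0, 24.0, 54.0, 101.0, 75.0, 55.0, 0.0 m³/s; ΣQ_DR = 316.0 m³/s.
V = ΣQ_DR · Δt = 316.0 × 3600 s = 1.138 × 10^6 m³.
Over A = 18.4 km², depth = V / A = 61.8 mm.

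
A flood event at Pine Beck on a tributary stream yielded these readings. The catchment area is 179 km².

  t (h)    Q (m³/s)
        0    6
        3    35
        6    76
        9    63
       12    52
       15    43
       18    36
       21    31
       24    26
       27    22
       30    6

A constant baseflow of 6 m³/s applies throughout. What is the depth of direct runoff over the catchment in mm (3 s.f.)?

Direct runoff: 0.0, 29.0, 70.0, 57.0, 46.0, 37.0, 30.0, 25.0, 20.0, 16.0, 0.0 m³/s; ΣQ_DR = 330.0 m³/s.
V = ΣQ_DR · Δt = 330.0 × 10800 s = 3.564 × 10^6 m³.
Over A = 179 km², depth = V / A = 19.9 mm.

d ≈ 19.9 mm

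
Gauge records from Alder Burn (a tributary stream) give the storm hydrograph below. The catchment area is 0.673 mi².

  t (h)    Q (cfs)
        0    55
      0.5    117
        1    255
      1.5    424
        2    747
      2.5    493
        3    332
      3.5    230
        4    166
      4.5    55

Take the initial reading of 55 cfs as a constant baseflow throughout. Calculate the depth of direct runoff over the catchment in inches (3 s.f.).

Direct runoff: 0.0, 62.0, 200.0, 369.0, 692.0, 438.0, 277.0, 175.0, 111.0, 0.0 cfs; ΣQ_DR = 2324 cfs.
V = ΣQ_DR · Δt = 2324 × 1800 s = 4.183 × 10^6 ft³.
Over A = 0.673 mi², depth = V / A = 2.68 in.

d ≈ 2.68 in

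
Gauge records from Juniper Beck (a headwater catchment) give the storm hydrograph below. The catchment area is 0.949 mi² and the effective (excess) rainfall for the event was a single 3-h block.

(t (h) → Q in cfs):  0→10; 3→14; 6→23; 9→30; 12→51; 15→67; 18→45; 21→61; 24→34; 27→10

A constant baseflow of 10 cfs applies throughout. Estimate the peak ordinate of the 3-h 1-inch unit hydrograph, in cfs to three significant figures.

U_p ≈ 47.5 cfs

Direct runoff: 0.0, 4.0, 13.0, 20.0, 41.0, 57.0, 35.0, 51.0, 24.0, 0.0 cfs; ΣQ_DR = 245.0 cfs, peak = 57.0 cfs.
Runoff depth d = ΣQ_DR·Δt / A = 245.0 × 10800 / (0.949 mi²) = 1.200 in.
The 1-inch UH is the DRH scaled by (1 in)/d, so U_p = 57.0 × 1/1.200 = 47.5 cfs.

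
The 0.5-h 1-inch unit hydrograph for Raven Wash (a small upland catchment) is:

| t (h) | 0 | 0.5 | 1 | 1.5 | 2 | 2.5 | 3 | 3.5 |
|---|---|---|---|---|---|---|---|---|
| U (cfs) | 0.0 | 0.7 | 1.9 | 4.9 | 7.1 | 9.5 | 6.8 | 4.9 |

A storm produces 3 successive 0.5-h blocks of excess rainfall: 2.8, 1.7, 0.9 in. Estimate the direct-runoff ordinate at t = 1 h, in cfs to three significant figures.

Q ≈ 6.51 cfs

By discrete convolution, Q_j = Σ (P_i / 1 in) · U_{j−i}.
At t = 1 h (j=2): Q = (2.8/1)·1.9 + (1.7/1)·0.7 + (0.9/1)·0.0 = 6.51 cfs.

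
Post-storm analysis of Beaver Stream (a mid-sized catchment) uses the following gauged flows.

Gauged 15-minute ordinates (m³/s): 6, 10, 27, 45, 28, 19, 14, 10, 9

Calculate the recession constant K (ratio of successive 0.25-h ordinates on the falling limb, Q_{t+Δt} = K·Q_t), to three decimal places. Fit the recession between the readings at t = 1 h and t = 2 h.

K ≈ 0.753

Using the recession-limb readings at t = 1 h and t = 2 h: Q falls from 28 to 9 m³/s over 4 intervals.
K = (Q₂/Q₁)^(1/4) = (9/28)^(1/4) = 0.753.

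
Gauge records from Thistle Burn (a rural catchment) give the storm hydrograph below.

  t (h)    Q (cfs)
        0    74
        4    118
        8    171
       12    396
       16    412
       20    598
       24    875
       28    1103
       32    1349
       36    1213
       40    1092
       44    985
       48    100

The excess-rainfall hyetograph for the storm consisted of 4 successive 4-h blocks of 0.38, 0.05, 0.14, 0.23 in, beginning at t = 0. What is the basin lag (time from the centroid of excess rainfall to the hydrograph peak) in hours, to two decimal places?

t_L ≈ 24.90 h

Centroid of excess rainfall: t_c = Σ P_i·t̄_i / ΣP_i = 7.1000 h (block centres at 2, 6, 10, 14 h).
Hydrograph peak occurs at t = 32 h, so basin lag t_L = 32 − 7.1000 = 24.90 h.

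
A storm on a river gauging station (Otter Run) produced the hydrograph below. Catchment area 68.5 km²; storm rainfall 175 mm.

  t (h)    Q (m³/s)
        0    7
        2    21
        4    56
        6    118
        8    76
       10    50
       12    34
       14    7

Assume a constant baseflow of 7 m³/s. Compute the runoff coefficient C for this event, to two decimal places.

C ≈ 0.19

ΣQ_DR = 313.0 m³/s; V = ΣQ_DR·Δt = 2.254 × 10^6 m³.
Runoff depth d = V / A = 32.90 mm.
C = d / P = 32.90 / 175 = 0.19.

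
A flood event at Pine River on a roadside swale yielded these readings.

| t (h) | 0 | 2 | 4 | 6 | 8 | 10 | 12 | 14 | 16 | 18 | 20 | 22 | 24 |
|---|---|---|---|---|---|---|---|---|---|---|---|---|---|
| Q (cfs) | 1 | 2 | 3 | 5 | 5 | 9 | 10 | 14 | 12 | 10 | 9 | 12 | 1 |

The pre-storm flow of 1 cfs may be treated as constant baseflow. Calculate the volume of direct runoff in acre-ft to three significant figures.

V ≈ 13.2 acre-ft

Direct-runoff ordinates (Q − Q_b): 0.0, 1.0, 2.0, 4.0, 4.0, 8.0, 9.0, 13.0, 11.0, 9.0, 8.0, 11.0, 0.0 cfs.
ΣQ_DR = 80.00 cfs.
With Δt = 2 h = 7200 s, V = ΣQ_DR · Δt = 80.00 × 7200 = 5.76 × 10^5 ft³ = 13.2 acre-ft.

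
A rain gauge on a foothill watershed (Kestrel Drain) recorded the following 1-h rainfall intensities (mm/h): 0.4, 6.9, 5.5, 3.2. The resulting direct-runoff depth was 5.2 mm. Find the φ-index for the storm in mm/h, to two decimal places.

φ ≈ 3.60 mm/h

Only the 2 blocks with intensity above φ contribute runoff: 6.9, 5.5 mm/h.
Σ(I−φ)·Δt = d  ⇒  (6.9+5.5 − 2φ)·1 = 5.2
φ = (12.40 − 5.2/1) / 2 = 3.60 mm/h.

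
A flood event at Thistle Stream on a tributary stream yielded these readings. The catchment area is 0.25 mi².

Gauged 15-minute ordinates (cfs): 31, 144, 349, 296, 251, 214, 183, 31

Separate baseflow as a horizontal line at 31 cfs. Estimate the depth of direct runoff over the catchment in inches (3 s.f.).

Direct runoff: 0.0, 113.0, 318.0, 265.0, 220.0, 183.0, 152.0, 0.0 cfs; ΣQ_DR = 1251 cfs.
V = ΣQ_DR · Δt = 1251 × 900 s = 1.126 × 10^6 ft³.
Over A = 0.25 mi², depth = V / A = 1.94 in.

d ≈ 1.94 in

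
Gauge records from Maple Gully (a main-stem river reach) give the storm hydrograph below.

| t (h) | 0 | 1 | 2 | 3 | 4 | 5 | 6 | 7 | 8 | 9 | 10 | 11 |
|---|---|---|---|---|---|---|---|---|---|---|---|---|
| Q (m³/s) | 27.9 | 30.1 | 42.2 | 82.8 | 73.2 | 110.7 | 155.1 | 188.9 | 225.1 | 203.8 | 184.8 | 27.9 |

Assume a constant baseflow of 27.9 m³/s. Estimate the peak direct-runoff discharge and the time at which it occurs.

Q_p = 197.2 m³/s at t = 8 h

Subtracting baseflow gives direct-runoff ordinates: 0.0, 2.2, 14.3, 54.9, 45.3, 82.8, 127.2, 161.0, 197.2, 175.9, 156.9, 0.0 m³/s.
The maximum is 197.2 m³/s, occurring at the reading for t = 8 h.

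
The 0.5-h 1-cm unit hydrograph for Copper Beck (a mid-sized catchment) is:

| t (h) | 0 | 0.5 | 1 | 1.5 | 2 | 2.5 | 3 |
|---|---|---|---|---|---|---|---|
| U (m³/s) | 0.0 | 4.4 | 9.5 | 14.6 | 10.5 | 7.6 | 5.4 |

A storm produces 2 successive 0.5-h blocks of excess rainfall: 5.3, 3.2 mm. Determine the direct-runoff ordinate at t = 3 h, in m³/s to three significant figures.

By discrete convolution, Q_j = Σ (P_i / 10 mm) · U_{j−i}.
At t = 3 h (j=6): Q = (5.3/10)·5.4 + (3.2/10)·7.6 = 5.29 m³/s.

Q ≈ 5.29 m³/s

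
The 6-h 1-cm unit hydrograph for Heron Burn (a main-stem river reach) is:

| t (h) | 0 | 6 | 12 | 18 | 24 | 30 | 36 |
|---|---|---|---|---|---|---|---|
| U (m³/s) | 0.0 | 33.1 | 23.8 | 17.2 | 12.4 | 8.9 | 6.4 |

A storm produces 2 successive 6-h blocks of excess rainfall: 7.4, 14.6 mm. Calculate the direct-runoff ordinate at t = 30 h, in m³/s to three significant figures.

By discrete convolution, Q_j = Σ (P_i / 10 mm) · U_{j−i}.
At t = 30 h (j=5): Q = (7.4/10)·8.9 + (14.6/10)·12.4 = 24.7 m³/s.

Q ≈ 24.7 m³/s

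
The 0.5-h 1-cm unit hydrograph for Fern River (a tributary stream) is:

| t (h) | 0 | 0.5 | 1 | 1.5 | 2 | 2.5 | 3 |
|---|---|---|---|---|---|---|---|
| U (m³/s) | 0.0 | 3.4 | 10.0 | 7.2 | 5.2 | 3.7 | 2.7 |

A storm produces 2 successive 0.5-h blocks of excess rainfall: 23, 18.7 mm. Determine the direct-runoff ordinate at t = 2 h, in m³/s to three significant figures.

By discrete convolution, Q_j = Σ (P_i / 10 mm) · U_{j−i}.
At t = 2 h (j=4): Q = (23/10)·5.2 + (18.7/10)·7.2 = 25.4 m³/s.

Q ≈ 25.4 m³/s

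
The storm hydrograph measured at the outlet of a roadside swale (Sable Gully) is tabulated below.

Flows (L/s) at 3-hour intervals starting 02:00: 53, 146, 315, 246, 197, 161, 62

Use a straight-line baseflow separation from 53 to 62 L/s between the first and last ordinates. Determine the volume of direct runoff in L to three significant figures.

Direct-runoff ordinates (Q − Q_b): 0.00, 91.50, 259.00, 188.50, 138.00, 100.50, 0.00 L/s.
ΣQ_DR = 777.5 L/s.
With Δt = 3 h = 10800 s, V = ΣQ_DR · Δt = 777.5 × 10800 = 8.40 × 10^6 L.

V ≈ 8.40 × 10^6 L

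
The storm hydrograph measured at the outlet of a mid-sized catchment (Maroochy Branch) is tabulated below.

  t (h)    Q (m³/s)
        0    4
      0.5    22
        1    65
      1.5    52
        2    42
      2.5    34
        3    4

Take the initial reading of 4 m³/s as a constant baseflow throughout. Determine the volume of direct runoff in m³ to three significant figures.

Direct-runoff ordinates (Q − Q_b): 0.0, 18.0, 61.0, 48.0, 38.0, 30.0, 0.0 m³/s.
ΣQ_DR = 195.0 m³/s.
With Δt = 0.5 h = 1800 s, V = ΣQ_DR · Δt = 195.0 × 1800 = 3.51 × 10^5 m³.

V ≈ 3.51 × 10^5 m³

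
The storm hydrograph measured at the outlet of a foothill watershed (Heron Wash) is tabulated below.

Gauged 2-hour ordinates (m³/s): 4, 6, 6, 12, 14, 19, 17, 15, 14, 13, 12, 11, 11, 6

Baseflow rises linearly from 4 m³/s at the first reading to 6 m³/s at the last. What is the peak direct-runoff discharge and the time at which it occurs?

Q_p = 14.23 m³/s at t = 10 h

Subtracting baseflow gives direct-runoff ordinates: 0.00, 1.85, 1.69, 7.54, 9.38, 14.23, 12.08, 9.92, 8.77, 7.62, 6.46, 5.31, 5.15, 0.00 m³/s.
The maximum is 14.23 m³/s, occurring at the reading for t = 10 h.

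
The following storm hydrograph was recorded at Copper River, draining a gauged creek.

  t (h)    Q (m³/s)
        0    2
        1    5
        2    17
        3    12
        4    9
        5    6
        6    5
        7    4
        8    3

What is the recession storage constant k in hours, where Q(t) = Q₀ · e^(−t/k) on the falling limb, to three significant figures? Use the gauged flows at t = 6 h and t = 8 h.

On the falling limb, Q drops from 5 to 3 m³/s between t = 6 h and t = 8 h (Δt = 2 h).
k = −Δt / ln(Q₂/Q₁) = −2 / ln(3/5) = 3.92 h.

k ≈ 3.92 h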